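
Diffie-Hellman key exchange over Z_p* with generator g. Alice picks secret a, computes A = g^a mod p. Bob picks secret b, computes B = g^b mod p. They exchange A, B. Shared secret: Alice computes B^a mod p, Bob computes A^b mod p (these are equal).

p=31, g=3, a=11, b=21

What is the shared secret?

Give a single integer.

Answer: 15

Derivation:
A = 3^11 mod 31  (bits of 11 = 1011)
  bit 0 = 1: r = r^2 * 3 mod 31 = 1^2 * 3 = 1*3 = 3
  bit 1 = 0: r = r^2 mod 31 = 3^2 = 9
  bit 2 = 1: r = r^2 * 3 mod 31 = 9^2 * 3 = 19*3 = 26
  bit 3 = 1: r = r^2 * 3 mod 31 = 26^2 * 3 = 25*3 = 13
  -> A = 13
B = 3^21 mod 31  (bits of 21 = 10101)
  bit 0 = 1: r = r^2 * 3 mod 31 = 1^2 * 3 = 1*3 = 3
  bit 1 = 0: r = r^2 mod 31 = 3^2 = 9
  bit 2 = 1: r = r^2 * 3 mod 31 = 9^2 * 3 = 19*3 = 26
  bit 3 = 0: r = r^2 mod 31 = 26^2 = 25
  bit 4 = 1: r = r^2 * 3 mod 31 = 25^2 * 3 = 5*3 = 15
  -> B = 15
s = B^a = 15^11 mod 31  (bits of 11 = 1011)
  bit 0 = 1: r = r^2 * 15 mod 31 = 1^2 * 15 = 1*15 = 15
  bit 1 = 0: r = r^2 mod 31 = 15^2 = 8
  bit 2 = 1: r = r^2 * 15 mod 31 = 8^2 * 15 = 2*15 = 30
  bit 3 = 1: r = r^2 * 15 mod 31 = 30^2 * 15 = 1*15 = 15
  -> s = B^a = 15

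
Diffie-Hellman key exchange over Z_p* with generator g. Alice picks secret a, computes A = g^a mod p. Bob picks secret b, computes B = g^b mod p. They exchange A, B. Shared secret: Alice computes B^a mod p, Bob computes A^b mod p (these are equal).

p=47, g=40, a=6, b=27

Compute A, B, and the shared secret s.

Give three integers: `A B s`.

Answer: 8 43 7

Derivation:
A = 40^6 mod 47  (bits of 6 = 110)
  bit 0 = 1: r = r^2 * 40 mod 47 = 1^2 * 40 = 1*40 = 40
  bit 1 = 1: r = r^2 * 40 mod 47 = 40^2 * 40 = 2*40 = 33
  bit 2 = 0: r = r^2 mod 47 = 33^2 = 8
  -> A = 8
B = 40^27 mod 47  (bits of 27 = 11011)
  bit 0 = 1: r = r^2 * 40 mod 47 = 1^2 * 40 = 1*40 = 40
  bit 1 = 1: r = r^2 * 40 mod 47 = 40^2 * 40 = 2*40 = 33
  bit 2 = 0: r = r^2 mod 47 = 33^2 = 8
  bit 3 = 1: r = r^2 * 40 mod 47 = 8^2 * 40 = 17*40 = 22
  bit 4 = 1: r = r^2 * 40 mod 47 = 22^2 * 40 = 14*40 = 43
  -> B = 43
s = B^a = 43^6 mod 47  (bits of 6 = 110)
  bit 0 = 1: r = r^2 * 43 mod 47 = 1^2 * 43 = 1*43 = 43
  bit 1 = 1: r = r^2 * 43 mod 47 = 43^2 * 43 = 16*43 = 30
  bit 2 = 0: r = r^2 mod 47 = 30^2 = 7
  -> s = B^a = 7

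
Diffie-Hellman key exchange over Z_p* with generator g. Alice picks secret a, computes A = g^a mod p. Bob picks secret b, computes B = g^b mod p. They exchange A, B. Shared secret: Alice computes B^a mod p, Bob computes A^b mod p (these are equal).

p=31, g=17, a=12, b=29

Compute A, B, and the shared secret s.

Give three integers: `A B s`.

Answer: 2 11 16

Derivation:
A = 17^12 mod 31  (bits of 12 = 1100)
  bit 0 = 1: r = r^2 * 17 mod 31 = 1^2 * 17 = 1*17 = 17
  bit 1 = 1: r = r^2 * 17 mod 31 = 17^2 * 17 = 10*17 = 15
  bit 2 = 0: r = r^2 mod 31 = 15^2 = 8
  bit 3 = 0: r = r^2 mod 31 = 8^2 = 2
  -> A = 2
B = 17^29 mod 31  (bits of 29 = 11101)
  bit 0 = 1: r = r^2 * 17 mod 31 = 1^2 * 17 = 1*17 = 17
  bit 1 = 1: r = r^2 * 17 mod 31 = 17^2 * 17 = 10*17 = 15
  bit 2 = 1: r = r^2 * 17 mod 31 = 15^2 * 17 = 8*17 = 12
  bit 3 = 0: r = r^2 mod 31 = 12^2 = 20
  bit 4 = 1: r = r^2 * 17 mod 31 = 20^2 * 17 = 28*17 = 11
  -> B = 11
s = B^a = 11^12 mod 31  (bits of 12 = 1100)
  bit 0 = 1: r = r^2 * 11 mod 31 = 1^2 * 11 = 1*11 = 11
  bit 1 = 1: r = r^2 * 11 mod 31 = 11^2 * 11 = 28*11 = 29
  bit 2 = 0: r = r^2 mod 31 = 29^2 = 4
  bit 3 = 0: r = r^2 mod 31 = 4^2 = 16
  -> s = B^a = 16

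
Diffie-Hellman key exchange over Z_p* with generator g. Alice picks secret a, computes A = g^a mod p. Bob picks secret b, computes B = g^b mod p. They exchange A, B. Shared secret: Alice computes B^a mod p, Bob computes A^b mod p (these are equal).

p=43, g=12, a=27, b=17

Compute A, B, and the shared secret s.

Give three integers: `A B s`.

Answer: 22 30 27

Derivation:
A = 12^27 mod 43  (bits of 27 = 11011)
  bit 0 = 1: r = r^2 * 12 mod 43 = 1^2 * 12 = 1*12 = 12
  bit 1 = 1: r = r^2 * 12 mod 43 = 12^2 * 12 = 15*12 = 8
  bit 2 = 0: r = r^2 mod 43 = 8^2 = 21
  bit 3 = 1: r = r^2 * 12 mod 43 = 21^2 * 12 = 11*12 = 3
  bit 4 = 1: r = r^2 * 12 mod 43 = 3^2 * 12 = 9*12 = 22
  -> A = 22
B = 12^17 mod 43  (bits of 17 = 10001)
  bit 0 = 1: r = r^2 * 12 mod 43 = 1^2 * 12 = 1*12 = 12
  bit 1 = 0: r = r^2 mod 43 = 12^2 = 15
  bit 2 = 0: r = r^2 mod 43 = 15^2 = 10
  bit 3 = 0: r = r^2 mod 43 = 10^2 = 14
  bit 4 = 1: r = r^2 * 12 mod 43 = 14^2 * 12 = 24*12 = 30
  -> B = 30
s = B^a = 30^27 mod 43  (bits of 27 = 11011)
  bit 0 = 1: r = r^2 * 30 mod 43 = 1^2 * 30 = 1*30 = 30
  bit 1 = 1: r = r^2 * 30 mod 43 = 30^2 * 30 = 40*30 = 39
  bit 2 = 0: r = r^2 mod 43 = 39^2 = 16
  bit 3 = 1: r = r^2 * 30 mod 43 = 16^2 * 30 = 41*30 = 26
  bit 4 = 1: r = r^2 * 30 mod 43 = 26^2 * 30 = 31*30 = 27
  -> s = B^a = 27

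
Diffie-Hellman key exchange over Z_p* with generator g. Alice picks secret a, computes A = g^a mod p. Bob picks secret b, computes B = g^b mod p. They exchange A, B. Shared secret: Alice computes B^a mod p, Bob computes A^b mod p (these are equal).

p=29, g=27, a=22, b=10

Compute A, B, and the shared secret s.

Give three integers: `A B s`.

Answer: 5 9 20

Derivation:
A = 27^22 mod 29  (bits of 22 = 10110)
  bit 0 = 1: r = r^2 * 27 mod 29 = 1^2 * 27 = 1*27 = 27
  bit 1 = 0: r = r^2 mod 29 = 27^2 = 4
  bit 2 = 1: r = r^2 * 27 mod 29 = 4^2 * 27 = 16*27 = 26
  bit 3 = 1: r = r^2 * 27 mod 29 = 26^2 * 27 = 9*27 = 11
  bit 4 = 0: r = r^2 mod 29 = 11^2 = 5
  -> A = 5
B = 27^10 mod 29  (bits of 10 = 1010)
  bit 0 = 1: r = r^2 * 27 mod 29 = 1^2 * 27 = 1*27 = 27
  bit 1 = 0: r = r^2 mod 29 = 27^2 = 4
  bit 2 = 1: r = r^2 * 27 mod 29 = 4^2 * 27 = 16*27 = 26
  bit 3 = 0: r = r^2 mod 29 = 26^2 = 9
  -> B = 9
s = B^a = 9^22 mod 29  (bits of 22 = 10110)
  bit 0 = 1: r = r^2 * 9 mod 29 = 1^2 * 9 = 1*9 = 9
  bit 1 = 0: r = r^2 mod 29 = 9^2 = 23
  bit 2 = 1: r = r^2 * 9 mod 29 = 23^2 * 9 = 7*9 = 5
  bit 3 = 1: r = r^2 * 9 mod 29 = 5^2 * 9 = 25*9 = 22
  bit 4 = 0: r = r^2 mod 29 = 22^2 = 20
  -> s = B^a = 20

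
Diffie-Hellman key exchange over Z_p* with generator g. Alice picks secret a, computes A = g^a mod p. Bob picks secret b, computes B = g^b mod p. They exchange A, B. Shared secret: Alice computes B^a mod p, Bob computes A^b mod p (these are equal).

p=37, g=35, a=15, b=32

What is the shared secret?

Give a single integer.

A = 35^15 mod 37  (bits of 15 = 1111)
  bit 0 = 1: r = r^2 * 35 mod 37 = 1^2 * 35 = 1*35 = 35
  bit 1 = 1: r = r^2 * 35 mod 37 = 35^2 * 35 = 4*35 = 29
  bit 2 = 1: r = r^2 * 35 mod 37 = 29^2 * 35 = 27*35 = 20
  bit 3 = 1: r = r^2 * 35 mod 37 = 20^2 * 35 = 30*35 = 14
  -> A = 14
B = 35^32 mod 37  (bits of 32 = 100000)
  bit 0 = 1: r = r^2 * 35 mod 37 = 1^2 * 35 = 1*35 = 35
  bit 1 = 0: r = r^2 mod 37 = 35^2 = 4
  bit 2 = 0: r = r^2 mod 37 = 4^2 = 16
  bit 3 = 0: r = r^2 mod 37 = 16^2 = 34
  bit 4 = 0: r = r^2 mod 37 = 34^2 = 9
  bit 5 = 0: r = r^2 mod 37 = 9^2 = 7
  -> B = 7
s = B^a = 7^15 mod 37  (bits of 15 = 1111)
  bit 0 = 1: r = r^2 * 7 mod 37 = 1^2 * 7 = 1*7 = 7
  bit 1 = 1: r = r^2 * 7 mod 37 = 7^2 * 7 = 12*7 = 10
  bit 2 = 1: r = r^2 * 7 mod 37 = 10^2 * 7 = 26*7 = 34
  bit 3 = 1: r = r^2 * 7 mod 37 = 34^2 * 7 = 9*7 = 26
  -> s = B^a = 26

Answer: 26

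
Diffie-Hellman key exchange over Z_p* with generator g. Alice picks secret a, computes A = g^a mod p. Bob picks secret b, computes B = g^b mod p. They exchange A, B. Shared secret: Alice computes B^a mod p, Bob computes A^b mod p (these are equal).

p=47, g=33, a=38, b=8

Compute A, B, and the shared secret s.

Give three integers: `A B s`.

Answer: 27 7 3

Derivation:
A = 33^38 mod 47  (bits of 38 = 100110)
  bit 0 = 1: r = r^2 * 33 mod 47 = 1^2 * 33 = 1*33 = 33
  bit 1 = 0: r = r^2 mod 47 = 33^2 = 8
  bit 2 = 0: r = r^2 mod 47 = 8^2 = 17
  bit 3 = 1: r = r^2 * 33 mod 47 = 17^2 * 33 = 7*33 = 43
  bit 4 = 1: r = r^2 * 33 mod 47 = 43^2 * 33 = 16*33 = 11
  bit 5 = 0: r = r^2 mod 47 = 11^2 = 27
  -> A = 27
B = 33^8 mod 47  (bits of 8 = 1000)
  bit 0 = 1: r = r^2 * 33 mod 47 = 1^2 * 33 = 1*33 = 33
  bit 1 = 0: r = r^2 mod 47 = 33^2 = 8
  bit 2 = 0: r = r^2 mod 47 = 8^2 = 17
  bit 3 = 0: r = r^2 mod 47 = 17^2 = 7
  -> B = 7
s = B^a = 7^38 mod 47  (bits of 38 = 100110)
  bit 0 = 1: r = r^2 * 7 mod 47 = 1^2 * 7 = 1*7 = 7
  bit 1 = 0: r = r^2 mod 47 = 7^2 = 2
  bit 2 = 0: r = r^2 mod 47 = 2^2 = 4
  bit 3 = 1: r = r^2 * 7 mod 47 = 4^2 * 7 = 16*7 = 18
  bit 4 = 1: r = r^2 * 7 mod 47 = 18^2 * 7 = 42*7 = 12
  bit 5 = 0: r = r^2 mod 47 = 12^2 = 3
  -> s = B^a = 3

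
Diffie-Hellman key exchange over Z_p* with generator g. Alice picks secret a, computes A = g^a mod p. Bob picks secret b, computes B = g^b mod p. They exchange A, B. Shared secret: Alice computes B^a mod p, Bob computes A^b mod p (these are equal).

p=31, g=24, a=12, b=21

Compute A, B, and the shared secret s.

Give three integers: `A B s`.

Answer: 16 27 16

Derivation:
A = 24^12 mod 31  (bits of 12 = 1100)
  bit 0 = 1: r = r^2 * 24 mod 31 = 1^2 * 24 = 1*24 = 24
  bit 1 = 1: r = r^2 * 24 mod 31 = 24^2 * 24 = 18*24 = 29
  bit 2 = 0: r = r^2 mod 31 = 29^2 = 4
  bit 3 = 0: r = r^2 mod 31 = 4^2 = 16
  -> A = 16
B = 24^21 mod 31  (bits of 21 = 10101)
  bit 0 = 1: r = r^2 * 24 mod 31 = 1^2 * 24 = 1*24 = 24
  bit 1 = 0: r = r^2 mod 31 = 24^2 = 18
  bit 2 = 1: r = r^2 * 24 mod 31 = 18^2 * 24 = 14*24 = 26
  bit 3 = 0: r = r^2 mod 31 = 26^2 = 25
  bit 4 = 1: r = r^2 * 24 mod 31 = 25^2 * 24 = 5*24 = 27
  -> B = 27
s = B^a = 27^12 mod 31  (bits of 12 = 1100)
  bit 0 = 1: r = r^2 * 27 mod 31 = 1^2 * 27 = 1*27 = 27
  bit 1 = 1: r = r^2 * 27 mod 31 = 27^2 * 27 = 16*27 = 29
  bit 2 = 0: r = r^2 mod 31 = 29^2 = 4
  bit 3 = 0: r = r^2 mod 31 = 4^2 = 16
  -> s = B^a = 16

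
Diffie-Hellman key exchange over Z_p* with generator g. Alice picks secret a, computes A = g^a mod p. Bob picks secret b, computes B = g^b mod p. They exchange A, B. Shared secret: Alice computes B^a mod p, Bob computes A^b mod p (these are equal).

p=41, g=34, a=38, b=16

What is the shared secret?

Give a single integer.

A = 34^38 mod 41  (bits of 38 = 100110)
  bit 0 = 1: r = r^2 * 34 mod 41 = 1^2 * 34 = 1*34 = 34
  bit 1 = 0: r = r^2 mod 41 = 34^2 = 8
  bit 2 = 0: r = r^2 mod 41 = 8^2 = 23
  bit 3 = 1: r = r^2 * 34 mod 41 = 23^2 * 34 = 37*34 = 28
  bit 4 = 1: r = r^2 * 34 mod 41 = 28^2 * 34 = 5*34 = 6
  bit 5 = 0: r = r^2 mod 41 = 6^2 = 36
  -> A = 36
B = 34^16 mod 41  (bits of 16 = 10000)
  bit 0 = 1: r = r^2 * 34 mod 41 = 1^2 * 34 = 1*34 = 34
  bit 1 = 0: r = r^2 mod 41 = 34^2 = 8
  bit 2 = 0: r = r^2 mod 41 = 8^2 = 23
  bit 3 = 0: r = r^2 mod 41 = 23^2 = 37
  bit 4 = 0: r = r^2 mod 41 = 37^2 = 16
  -> B = 16
s = B^a = 16^38 mod 41  (bits of 38 = 100110)
  bit 0 = 1: r = r^2 * 16 mod 41 = 1^2 * 16 = 1*16 = 16
  bit 1 = 0: r = r^2 mod 41 = 16^2 = 10
  bit 2 = 0: r = r^2 mod 41 = 10^2 = 18
  bit 3 = 1: r = r^2 * 16 mod 41 = 18^2 * 16 = 37*16 = 18
  bit 4 = 1: r = r^2 * 16 mod 41 = 18^2 * 16 = 37*16 = 18
  bit 5 = 0: r = r^2 mod 41 = 18^2 = 37
  -> s = B^a = 37

Answer: 37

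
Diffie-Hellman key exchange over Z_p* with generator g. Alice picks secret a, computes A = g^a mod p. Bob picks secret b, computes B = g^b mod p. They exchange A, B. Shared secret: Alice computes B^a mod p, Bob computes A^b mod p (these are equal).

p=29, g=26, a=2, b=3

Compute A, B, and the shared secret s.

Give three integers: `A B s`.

Answer: 9 2 4

Derivation:
A = 26^2 mod 29  (bits of 2 = 10)
  bit 0 = 1: r = r^2 * 26 mod 29 = 1^2 * 26 = 1*26 = 26
  bit 1 = 0: r = r^2 mod 29 = 26^2 = 9
  -> A = 9
B = 26^3 mod 29  (bits of 3 = 11)
  bit 0 = 1: r = r^2 * 26 mod 29 = 1^2 * 26 = 1*26 = 26
  bit 1 = 1: r = r^2 * 26 mod 29 = 26^2 * 26 = 9*26 = 2
  -> B = 2
s = B^a = 2^2 mod 29  (bits of 2 = 10)
  bit 0 = 1: r = r^2 * 2 mod 29 = 1^2 * 2 = 1*2 = 2
  bit 1 = 0: r = r^2 mod 29 = 2^2 = 4
  -> s = B^a = 4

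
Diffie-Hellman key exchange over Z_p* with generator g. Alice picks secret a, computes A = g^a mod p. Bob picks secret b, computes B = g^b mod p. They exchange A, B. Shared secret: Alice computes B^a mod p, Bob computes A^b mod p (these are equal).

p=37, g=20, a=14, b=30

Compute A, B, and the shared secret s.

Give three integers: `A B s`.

A = 20^14 mod 37  (bits of 14 = 1110)
  bit 0 = 1: r = r^2 * 20 mod 37 = 1^2 * 20 = 1*20 = 20
  bit 1 = 1: r = r^2 * 20 mod 37 = 20^2 * 20 = 30*20 = 8
  bit 2 = 1: r = r^2 * 20 mod 37 = 8^2 * 20 = 27*20 = 22
  bit 3 = 0: r = r^2 mod 37 = 22^2 = 3
  -> A = 3
B = 20^30 mod 37  (bits of 30 = 11110)
  bit 0 = 1: r = r^2 * 20 mod 37 = 1^2 * 20 = 1*20 = 20
  bit 1 = 1: r = r^2 * 20 mod 37 = 20^2 * 20 = 30*20 = 8
  bit 2 = 1: r = r^2 * 20 mod 37 = 8^2 * 20 = 27*20 = 22
  bit 3 = 1: r = r^2 * 20 mod 37 = 22^2 * 20 = 3*20 = 23
  bit 4 = 0: r = r^2 mod 37 = 23^2 = 11
  -> B = 11
s = B^a = 11^14 mod 37  (bits of 14 = 1110)
  bit 0 = 1: r = r^2 * 11 mod 37 = 1^2 * 11 = 1*11 = 11
  bit 1 = 1: r = r^2 * 11 mod 37 = 11^2 * 11 = 10*11 = 36
  bit 2 = 1: r = r^2 * 11 mod 37 = 36^2 * 11 = 1*11 = 11
  bit 3 = 0: r = r^2 mod 37 = 11^2 = 10
  -> s = B^a = 10

Answer: 3 11 10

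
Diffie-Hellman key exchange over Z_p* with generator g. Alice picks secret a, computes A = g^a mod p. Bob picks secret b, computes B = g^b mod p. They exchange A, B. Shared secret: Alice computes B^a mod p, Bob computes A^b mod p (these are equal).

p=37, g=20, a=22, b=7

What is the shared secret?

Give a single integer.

A = 20^22 mod 37  (bits of 22 = 10110)
  bit 0 = 1: r = r^2 * 20 mod 37 = 1^2 * 20 = 1*20 = 20
  bit 1 = 0: r = r^2 mod 37 = 20^2 = 30
  bit 2 = 1: r = r^2 * 20 mod 37 = 30^2 * 20 = 12*20 = 18
  bit 3 = 1: r = r^2 * 20 mod 37 = 18^2 * 20 = 28*20 = 5
  bit 4 = 0: r = r^2 mod 37 = 5^2 = 25
  -> A = 25
B = 20^7 mod 37  (bits of 7 = 111)
  bit 0 = 1: r = r^2 * 20 mod 37 = 1^2 * 20 = 1*20 = 20
  bit 1 = 1: r = r^2 * 20 mod 37 = 20^2 * 20 = 30*20 = 8
  bit 2 = 1: r = r^2 * 20 mod 37 = 8^2 * 20 = 27*20 = 22
  -> B = 22
s = B^a = 22^22 mod 37  (bits of 22 = 10110)
  bit 0 = 1: r = r^2 * 22 mod 37 = 1^2 * 22 = 1*22 = 22
  bit 1 = 0: r = r^2 mod 37 = 22^2 = 3
  bit 2 = 1: r = r^2 * 22 mod 37 = 3^2 * 22 = 9*22 = 13
  bit 3 = 1: r = r^2 * 22 mod 37 = 13^2 * 22 = 21*22 = 18
  bit 4 = 0: r = r^2 mod 37 = 18^2 = 28
  -> s = B^a = 28

Answer: 28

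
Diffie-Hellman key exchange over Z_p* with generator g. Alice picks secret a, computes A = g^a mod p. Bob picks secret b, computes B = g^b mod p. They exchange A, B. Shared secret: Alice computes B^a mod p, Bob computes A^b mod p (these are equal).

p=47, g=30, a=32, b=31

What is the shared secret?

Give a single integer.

Answer: 25

Derivation:
A = 30^32 mod 47  (bits of 32 = 100000)
  bit 0 = 1: r = r^2 * 30 mod 47 = 1^2 * 30 = 1*30 = 30
  bit 1 = 0: r = r^2 mod 47 = 30^2 = 7
  bit 2 = 0: r = r^2 mod 47 = 7^2 = 2
  bit 3 = 0: r = r^2 mod 47 = 2^2 = 4
  bit 4 = 0: r = r^2 mod 47 = 4^2 = 16
  bit 5 = 0: r = r^2 mod 47 = 16^2 = 21
  -> A = 21
B = 30^31 mod 47  (bits of 31 = 11111)
  bit 0 = 1: r = r^2 * 30 mod 47 = 1^2 * 30 = 1*30 = 30
  bit 1 = 1: r = r^2 * 30 mod 47 = 30^2 * 30 = 7*30 = 22
  bit 2 = 1: r = r^2 * 30 mod 47 = 22^2 * 30 = 14*30 = 44
  bit 3 = 1: r = r^2 * 30 mod 47 = 44^2 * 30 = 9*30 = 35
  bit 4 = 1: r = r^2 * 30 mod 47 = 35^2 * 30 = 3*30 = 43
  -> B = 43
s = B^a = 43^32 mod 47  (bits of 32 = 100000)
  bit 0 = 1: r = r^2 * 43 mod 47 = 1^2 * 43 = 1*43 = 43
  bit 1 = 0: r = r^2 mod 47 = 43^2 = 16
  bit 2 = 0: r = r^2 mod 47 = 16^2 = 21
  bit 3 = 0: r = r^2 mod 47 = 21^2 = 18
  bit 4 = 0: r = r^2 mod 47 = 18^2 = 42
  bit 5 = 0: r = r^2 mod 47 = 42^2 = 25
  -> s = B^a = 25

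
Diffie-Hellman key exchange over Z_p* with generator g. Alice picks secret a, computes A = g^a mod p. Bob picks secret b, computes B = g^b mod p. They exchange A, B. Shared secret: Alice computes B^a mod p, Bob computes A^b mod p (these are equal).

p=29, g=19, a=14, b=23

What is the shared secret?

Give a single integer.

Answer: 28

Derivation:
A = 19^14 mod 29  (bits of 14 = 1110)
  bit 0 = 1: r = r^2 * 19 mod 29 = 1^2 * 19 = 1*19 = 19
  bit 1 = 1: r = r^2 * 19 mod 29 = 19^2 * 19 = 13*19 = 15
  bit 2 = 1: r = r^2 * 19 mod 29 = 15^2 * 19 = 22*19 = 12
  bit 3 = 0: r = r^2 mod 29 = 12^2 = 28
  -> A = 28
B = 19^23 mod 29  (bits of 23 = 10111)
  bit 0 = 1: r = r^2 * 19 mod 29 = 1^2 * 19 = 1*19 = 19
  bit 1 = 0: r = r^2 mod 29 = 19^2 = 13
  bit 2 = 1: r = r^2 * 19 mod 29 = 13^2 * 19 = 24*19 = 21
  bit 3 = 1: r = r^2 * 19 mod 29 = 21^2 * 19 = 6*19 = 27
  bit 4 = 1: r = r^2 * 19 mod 29 = 27^2 * 19 = 4*19 = 18
  -> B = 18
s = B^a = 18^14 mod 29  (bits of 14 = 1110)
  bit 0 = 1: r = r^2 * 18 mod 29 = 1^2 * 18 = 1*18 = 18
  bit 1 = 1: r = r^2 * 18 mod 29 = 18^2 * 18 = 5*18 = 3
  bit 2 = 1: r = r^2 * 18 mod 29 = 3^2 * 18 = 9*18 = 17
  bit 3 = 0: r = r^2 mod 29 = 17^2 = 28
  -> s = B^a = 28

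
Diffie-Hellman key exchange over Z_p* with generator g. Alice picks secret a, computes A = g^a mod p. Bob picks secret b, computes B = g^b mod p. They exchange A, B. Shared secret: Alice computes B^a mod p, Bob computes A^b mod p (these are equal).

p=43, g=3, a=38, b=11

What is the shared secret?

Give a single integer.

A = 3^38 mod 43  (bits of 38 = 100110)
  bit 0 = 1: r = r^2 * 3 mod 43 = 1^2 * 3 = 1*3 = 3
  bit 1 = 0: r = r^2 mod 43 = 3^2 = 9
  bit 2 = 0: r = r^2 mod 43 = 9^2 = 38
  bit 3 = 1: r = r^2 * 3 mod 43 = 38^2 * 3 = 25*3 = 32
  bit 4 = 1: r = r^2 * 3 mod 43 = 32^2 * 3 = 35*3 = 19
  bit 5 = 0: r = r^2 mod 43 = 19^2 = 17
  -> A = 17
B = 3^11 mod 43  (bits of 11 = 1011)
  bit 0 = 1: r = r^2 * 3 mod 43 = 1^2 * 3 = 1*3 = 3
  bit 1 = 0: r = r^2 mod 43 = 3^2 = 9
  bit 2 = 1: r = r^2 * 3 mod 43 = 9^2 * 3 = 38*3 = 28
  bit 3 = 1: r = r^2 * 3 mod 43 = 28^2 * 3 = 10*3 = 30
  -> B = 30
s = B^a = 30^38 mod 43  (bits of 38 = 100110)
  bit 0 = 1: r = r^2 * 30 mod 43 = 1^2 * 30 = 1*30 = 30
  bit 1 = 0: r = r^2 mod 43 = 30^2 = 40
  bit 2 = 0: r = r^2 mod 43 = 40^2 = 9
  bit 3 = 1: r = r^2 * 30 mod 43 = 9^2 * 30 = 38*30 = 22
  bit 4 = 1: r = r^2 * 30 mod 43 = 22^2 * 30 = 11*30 = 29
  bit 5 = 0: r = r^2 mod 43 = 29^2 = 24
  -> s = B^a = 24

Answer: 24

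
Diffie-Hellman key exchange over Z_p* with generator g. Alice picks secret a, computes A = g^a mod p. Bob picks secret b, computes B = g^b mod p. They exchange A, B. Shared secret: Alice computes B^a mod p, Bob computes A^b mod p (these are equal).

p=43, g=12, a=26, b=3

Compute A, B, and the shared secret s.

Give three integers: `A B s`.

Answer: 9 8 41

Derivation:
A = 12^26 mod 43  (bits of 26 = 11010)
  bit 0 = 1: r = r^2 * 12 mod 43 = 1^2 * 12 = 1*12 = 12
  bit 1 = 1: r = r^2 * 12 mod 43 = 12^2 * 12 = 15*12 = 8
  bit 2 = 0: r = r^2 mod 43 = 8^2 = 21
  bit 3 = 1: r = r^2 * 12 mod 43 = 21^2 * 12 = 11*12 = 3
  bit 4 = 0: r = r^2 mod 43 = 3^2 = 9
  -> A = 9
B = 12^3 mod 43  (bits of 3 = 11)
  bit 0 = 1: r = r^2 * 12 mod 43 = 1^2 * 12 = 1*12 = 12
  bit 1 = 1: r = r^2 * 12 mod 43 = 12^2 * 12 = 15*12 = 8
  -> B = 8
s = B^a = 8^26 mod 43  (bits of 26 = 11010)
  bit 0 = 1: r = r^2 * 8 mod 43 = 1^2 * 8 = 1*8 = 8
  bit 1 = 1: r = r^2 * 8 mod 43 = 8^2 * 8 = 21*8 = 39
  bit 2 = 0: r = r^2 mod 43 = 39^2 = 16
  bit 3 = 1: r = r^2 * 8 mod 43 = 16^2 * 8 = 41*8 = 27
  bit 4 = 0: r = r^2 mod 43 = 27^2 = 41
  -> s = B^a = 41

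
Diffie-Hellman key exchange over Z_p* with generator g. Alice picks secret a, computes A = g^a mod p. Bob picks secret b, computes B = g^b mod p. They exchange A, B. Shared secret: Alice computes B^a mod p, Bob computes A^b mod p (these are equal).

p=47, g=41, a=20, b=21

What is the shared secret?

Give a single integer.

Answer: 32

Derivation:
A = 41^20 mod 47  (bits of 20 = 10100)
  bit 0 = 1: r = r^2 * 41 mod 47 = 1^2 * 41 = 1*41 = 41
  bit 1 = 0: r = r^2 mod 47 = 41^2 = 36
  bit 2 = 1: r = r^2 * 41 mod 47 = 36^2 * 41 = 27*41 = 26
  bit 3 = 0: r = r^2 mod 47 = 26^2 = 18
  bit 4 = 0: r = r^2 mod 47 = 18^2 = 42
  -> A = 42
B = 41^21 mod 47  (bits of 21 = 10101)
  bit 0 = 1: r = r^2 * 41 mod 47 = 1^2 * 41 = 1*41 = 41
  bit 1 = 0: r = r^2 mod 47 = 41^2 = 36
  bit 2 = 1: r = r^2 * 41 mod 47 = 36^2 * 41 = 27*41 = 26
  bit 3 = 0: r = r^2 mod 47 = 26^2 = 18
  bit 4 = 1: r = r^2 * 41 mod 47 = 18^2 * 41 = 42*41 = 30
  -> B = 30
s = B^a = 30^20 mod 47  (bits of 20 = 10100)
  bit 0 = 1: r = r^2 * 30 mod 47 = 1^2 * 30 = 1*30 = 30
  bit 1 = 0: r = r^2 mod 47 = 30^2 = 7
  bit 2 = 1: r = r^2 * 30 mod 47 = 7^2 * 30 = 2*30 = 13
  bit 3 = 0: r = r^2 mod 47 = 13^2 = 28
  bit 4 = 0: r = r^2 mod 47 = 28^2 = 32
  -> s = B^a = 32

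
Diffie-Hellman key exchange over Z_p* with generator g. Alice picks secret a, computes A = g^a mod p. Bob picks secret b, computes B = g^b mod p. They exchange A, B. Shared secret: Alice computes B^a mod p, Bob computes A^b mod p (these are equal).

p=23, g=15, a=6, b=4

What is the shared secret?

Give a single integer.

A = 15^6 mod 23  (bits of 6 = 110)
  bit 0 = 1: r = r^2 * 15 mod 23 = 1^2 * 15 = 1*15 = 15
  bit 1 = 1: r = r^2 * 15 mod 23 = 15^2 * 15 = 18*15 = 17
  bit 2 = 0: r = r^2 mod 23 = 17^2 = 13
  -> A = 13
B = 15^4 mod 23  (bits of 4 = 100)
  bit 0 = 1: r = r^2 * 15 mod 23 = 1^2 * 15 = 1*15 = 15
  bit 1 = 0: r = r^2 mod 23 = 15^2 = 18
  bit 2 = 0: r = r^2 mod 23 = 18^2 = 2
  -> B = 2
s = B^a = 2^6 mod 23  (bits of 6 = 110)
  bit 0 = 1: r = r^2 * 2 mod 23 = 1^2 * 2 = 1*2 = 2
  bit 1 = 1: r = r^2 * 2 mod 23 = 2^2 * 2 = 4*2 = 8
  bit 2 = 0: r = r^2 mod 23 = 8^2 = 18
  -> s = B^a = 18

Answer: 18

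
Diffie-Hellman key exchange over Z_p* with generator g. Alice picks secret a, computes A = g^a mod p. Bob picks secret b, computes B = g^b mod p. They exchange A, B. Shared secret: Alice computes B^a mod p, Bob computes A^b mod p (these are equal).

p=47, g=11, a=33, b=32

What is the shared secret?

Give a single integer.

A = 11^33 mod 47  (bits of 33 = 100001)
  bit 0 = 1: r = r^2 * 11 mod 47 = 1^2 * 11 = 1*11 = 11
  bit 1 = 0: r = r^2 mod 47 = 11^2 = 27
  bit 2 = 0: r = r^2 mod 47 = 27^2 = 24
  bit 3 = 0: r = r^2 mod 47 = 24^2 = 12
  bit 4 = 0: r = r^2 mod 47 = 12^2 = 3
  bit 5 = 1: r = r^2 * 11 mod 47 = 3^2 * 11 = 9*11 = 5
  -> A = 5
B = 11^32 mod 47  (bits of 32 = 100000)
  bit 0 = 1: r = r^2 * 11 mod 47 = 1^2 * 11 = 1*11 = 11
  bit 1 = 0: r = r^2 mod 47 = 11^2 = 27
  bit 2 = 0: r = r^2 mod 47 = 27^2 = 24
  bit 3 = 0: r = r^2 mod 47 = 24^2 = 12
  bit 4 = 0: r = r^2 mod 47 = 12^2 = 3
  bit 5 = 0: r = r^2 mod 47 = 3^2 = 9
  -> B = 9
s = B^a = 9^33 mod 47  (bits of 33 = 100001)
  bit 0 = 1: r = r^2 * 9 mod 47 = 1^2 * 9 = 1*9 = 9
  bit 1 = 0: r = r^2 mod 47 = 9^2 = 34
  bit 2 = 0: r = r^2 mod 47 = 34^2 = 28
  bit 3 = 0: r = r^2 mod 47 = 28^2 = 32
  bit 4 = 0: r = r^2 mod 47 = 32^2 = 37
  bit 5 = 1: r = r^2 * 9 mod 47 = 37^2 * 9 = 6*9 = 7
  -> s = B^a = 7

Answer: 7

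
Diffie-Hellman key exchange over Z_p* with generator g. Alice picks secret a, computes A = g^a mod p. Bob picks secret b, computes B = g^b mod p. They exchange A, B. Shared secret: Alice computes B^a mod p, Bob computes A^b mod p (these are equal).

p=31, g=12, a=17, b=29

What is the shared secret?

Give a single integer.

Answer: 17

Derivation:
A = 12^17 mod 31  (bits of 17 = 10001)
  bit 0 = 1: r = r^2 * 12 mod 31 = 1^2 * 12 = 1*12 = 12
  bit 1 = 0: r = r^2 mod 31 = 12^2 = 20
  bit 2 = 0: r = r^2 mod 31 = 20^2 = 28
  bit 3 = 0: r = r^2 mod 31 = 28^2 = 9
  bit 4 = 1: r = r^2 * 12 mod 31 = 9^2 * 12 = 19*12 = 11
  -> A = 11
B = 12^29 mod 31  (bits of 29 = 11101)
  bit 0 = 1: r = r^2 * 12 mod 31 = 1^2 * 12 = 1*12 = 12
  bit 1 = 1: r = r^2 * 12 mod 31 = 12^2 * 12 = 20*12 = 23
  bit 2 = 1: r = r^2 * 12 mod 31 = 23^2 * 12 = 2*12 = 24
  bit 3 = 0: r = r^2 mod 31 = 24^2 = 18
  bit 4 = 1: r = r^2 * 12 mod 31 = 18^2 * 12 = 14*12 = 13
  -> B = 13
s = B^a = 13^17 mod 31  (bits of 17 = 10001)
  bit 0 = 1: r = r^2 * 13 mod 31 = 1^2 * 13 = 1*13 = 13
  bit 1 = 0: r = r^2 mod 31 = 13^2 = 14
  bit 2 = 0: r = r^2 mod 31 = 14^2 = 10
  bit 3 = 0: r = r^2 mod 31 = 10^2 = 7
  bit 4 = 1: r = r^2 * 13 mod 31 = 7^2 * 13 = 18*13 = 17
  -> s = B^a = 17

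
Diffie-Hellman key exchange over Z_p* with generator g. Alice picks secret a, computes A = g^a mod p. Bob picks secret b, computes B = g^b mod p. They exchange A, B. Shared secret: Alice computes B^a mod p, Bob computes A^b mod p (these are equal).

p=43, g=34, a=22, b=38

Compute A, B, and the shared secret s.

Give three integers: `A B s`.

A = 34^22 mod 43  (bits of 22 = 10110)
  bit 0 = 1: r = r^2 * 34 mod 43 = 1^2 * 34 = 1*34 = 34
  bit 1 = 0: r = r^2 mod 43 = 34^2 = 38
  bit 2 = 1: r = r^2 * 34 mod 43 = 38^2 * 34 = 25*34 = 33
  bit 3 = 1: r = r^2 * 34 mod 43 = 33^2 * 34 = 14*34 = 3
  bit 4 = 0: r = r^2 mod 43 = 3^2 = 9
  -> A = 9
B = 34^38 mod 43  (bits of 38 = 100110)
  bit 0 = 1: r = r^2 * 34 mod 43 = 1^2 * 34 = 1*34 = 34
  bit 1 = 0: r = r^2 mod 43 = 34^2 = 38
  bit 2 = 0: r = r^2 mod 43 = 38^2 = 25
  bit 3 = 1: r = r^2 * 34 mod 43 = 25^2 * 34 = 23*34 = 8
  bit 4 = 1: r = r^2 * 34 mod 43 = 8^2 * 34 = 21*34 = 26
  bit 5 = 0: r = r^2 mod 43 = 26^2 = 31
  -> B = 31
s = B^a = 31^22 mod 43  (bits of 22 = 10110)
  bit 0 = 1: r = r^2 * 31 mod 43 = 1^2 * 31 = 1*31 = 31
  bit 1 = 0: r = r^2 mod 43 = 31^2 = 15
  bit 2 = 1: r = r^2 * 31 mod 43 = 15^2 * 31 = 10*31 = 9
  bit 3 = 1: r = r^2 * 31 mod 43 = 9^2 * 31 = 38*31 = 17
  bit 4 = 0: r = r^2 mod 43 = 17^2 = 31
  -> s = B^a = 31

Answer: 9 31 31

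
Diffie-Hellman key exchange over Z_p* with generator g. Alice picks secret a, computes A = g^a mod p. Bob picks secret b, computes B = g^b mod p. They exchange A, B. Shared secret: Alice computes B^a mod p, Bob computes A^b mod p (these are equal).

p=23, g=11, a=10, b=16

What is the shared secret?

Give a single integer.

Answer: 9

Derivation:
A = 11^10 mod 23  (bits of 10 = 1010)
  bit 0 = 1: r = r^2 * 11 mod 23 = 1^2 * 11 = 1*11 = 11
  bit 1 = 0: r = r^2 mod 23 = 11^2 = 6
  bit 2 = 1: r = r^2 * 11 mod 23 = 6^2 * 11 = 13*11 = 5
  bit 3 = 0: r = r^2 mod 23 = 5^2 = 2
  -> A = 2
B = 11^16 mod 23  (bits of 16 = 10000)
  bit 0 = 1: r = r^2 * 11 mod 23 = 1^2 * 11 = 1*11 = 11
  bit 1 = 0: r = r^2 mod 23 = 11^2 = 6
  bit 2 = 0: r = r^2 mod 23 = 6^2 = 13
  bit 3 = 0: r = r^2 mod 23 = 13^2 = 8
  bit 4 = 0: r = r^2 mod 23 = 8^2 = 18
  -> B = 18
s = B^a = 18^10 mod 23  (bits of 10 = 1010)
  bit 0 = 1: r = r^2 * 18 mod 23 = 1^2 * 18 = 1*18 = 18
  bit 1 = 0: r = r^2 mod 23 = 18^2 = 2
  bit 2 = 1: r = r^2 * 18 mod 23 = 2^2 * 18 = 4*18 = 3
  bit 3 = 0: r = r^2 mod 23 = 3^2 = 9
  -> s = B^a = 9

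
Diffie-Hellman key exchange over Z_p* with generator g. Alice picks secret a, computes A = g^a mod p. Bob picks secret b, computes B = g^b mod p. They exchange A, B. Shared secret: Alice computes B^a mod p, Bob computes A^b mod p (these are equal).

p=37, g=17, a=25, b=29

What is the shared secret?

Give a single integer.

Answer: 19

Derivation:
A = 17^25 mod 37  (bits of 25 = 11001)
  bit 0 = 1: r = r^2 * 17 mod 37 = 1^2 * 17 = 1*17 = 17
  bit 1 = 1: r = r^2 * 17 mod 37 = 17^2 * 17 = 30*17 = 29
  bit 2 = 0: r = r^2 mod 37 = 29^2 = 27
  bit 3 = 0: r = r^2 mod 37 = 27^2 = 26
  bit 4 = 1: r = r^2 * 17 mod 37 = 26^2 * 17 = 10*17 = 22
  -> A = 22
B = 17^29 mod 37  (bits of 29 = 11101)
  bit 0 = 1: r = r^2 * 17 mod 37 = 1^2 * 17 = 1*17 = 17
  bit 1 = 1: r = r^2 * 17 mod 37 = 17^2 * 17 = 30*17 = 29
  bit 2 = 1: r = r^2 * 17 mod 37 = 29^2 * 17 = 27*17 = 15
  bit 3 = 0: r = r^2 mod 37 = 15^2 = 3
  bit 4 = 1: r = r^2 * 17 mod 37 = 3^2 * 17 = 9*17 = 5
  -> B = 5
s = B^a = 5^25 mod 37  (bits of 25 = 11001)
  bit 0 = 1: r = r^2 * 5 mod 37 = 1^2 * 5 = 1*5 = 5
  bit 1 = 1: r = r^2 * 5 mod 37 = 5^2 * 5 = 25*5 = 14
  bit 2 = 0: r = r^2 mod 37 = 14^2 = 11
  bit 3 = 0: r = r^2 mod 37 = 11^2 = 10
  bit 4 = 1: r = r^2 * 5 mod 37 = 10^2 * 5 = 26*5 = 19
  -> s = B^a = 19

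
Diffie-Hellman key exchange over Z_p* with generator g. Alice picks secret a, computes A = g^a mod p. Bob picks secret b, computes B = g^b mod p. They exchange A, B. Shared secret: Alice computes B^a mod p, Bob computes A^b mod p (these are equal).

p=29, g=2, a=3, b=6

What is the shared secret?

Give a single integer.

Answer: 13

Derivation:
A = 2^3 mod 29  (bits of 3 = 11)
  bit 0 = 1: r = r^2 * 2 mod 29 = 1^2 * 2 = 1*2 = 2
  bit 1 = 1: r = r^2 * 2 mod 29 = 2^2 * 2 = 4*2 = 8
  -> A = 8
B = 2^6 mod 29  (bits of 6 = 110)
  bit 0 = 1: r = r^2 * 2 mod 29 = 1^2 * 2 = 1*2 = 2
  bit 1 = 1: r = r^2 * 2 mod 29 = 2^2 * 2 = 4*2 = 8
  bit 2 = 0: r = r^2 mod 29 = 8^2 = 6
  -> B = 6
s = B^a = 6^3 mod 29  (bits of 3 = 11)
  bit 0 = 1: r = r^2 * 6 mod 29 = 1^2 * 6 = 1*6 = 6
  bit 1 = 1: r = r^2 * 6 mod 29 = 6^2 * 6 = 7*6 = 13
  -> s = B^a = 13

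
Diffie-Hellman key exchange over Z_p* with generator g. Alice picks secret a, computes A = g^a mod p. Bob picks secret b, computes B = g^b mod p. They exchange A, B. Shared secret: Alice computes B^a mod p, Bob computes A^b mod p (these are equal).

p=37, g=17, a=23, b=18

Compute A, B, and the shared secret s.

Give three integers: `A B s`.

Answer: 18 36 36

Derivation:
A = 17^23 mod 37  (bits of 23 = 10111)
  bit 0 = 1: r = r^2 * 17 mod 37 = 1^2 * 17 = 1*17 = 17
  bit 1 = 0: r = r^2 mod 37 = 17^2 = 30
  bit 2 = 1: r = r^2 * 17 mod 37 = 30^2 * 17 = 12*17 = 19
  bit 3 = 1: r = r^2 * 17 mod 37 = 19^2 * 17 = 28*17 = 32
  bit 4 = 1: r = r^2 * 17 mod 37 = 32^2 * 17 = 25*17 = 18
  -> A = 18
B = 17^18 mod 37  (bits of 18 = 10010)
  bit 0 = 1: r = r^2 * 17 mod 37 = 1^2 * 17 = 1*17 = 17
  bit 1 = 0: r = r^2 mod 37 = 17^2 = 30
  bit 2 = 0: r = r^2 mod 37 = 30^2 = 12
  bit 3 = 1: r = r^2 * 17 mod 37 = 12^2 * 17 = 33*17 = 6
  bit 4 = 0: r = r^2 mod 37 = 6^2 = 36
  -> B = 36
s = B^a = 36^23 mod 37  (bits of 23 = 10111)
  bit 0 = 1: r = r^2 * 36 mod 37 = 1^2 * 36 = 1*36 = 36
  bit 1 = 0: r = r^2 mod 37 = 36^2 = 1
  bit 2 = 1: r = r^2 * 36 mod 37 = 1^2 * 36 = 1*36 = 36
  bit 3 = 1: r = r^2 * 36 mod 37 = 36^2 * 36 = 1*36 = 36
  bit 4 = 1: r = r^2 * 36 mod 37 = 36^2 * 36 = 1*36 = 36
  -> s = B^a = 36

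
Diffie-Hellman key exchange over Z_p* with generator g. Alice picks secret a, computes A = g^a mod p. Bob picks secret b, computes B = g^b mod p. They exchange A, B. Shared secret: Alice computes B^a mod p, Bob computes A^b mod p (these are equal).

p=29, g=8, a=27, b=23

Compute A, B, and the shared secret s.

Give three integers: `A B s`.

Answer: 11 14 27

Derivation:
A = 8^27 mod 29  (bits of 27 = 11011)
  bit 0 = 1: r = r^2 * 8 mod 29 = 1^2 * 8 = 1*8 = 8
  bit 1 = 1: r = r^2 * 8 mod 29 = 8^2 * 8 = 6*8 = 19
  bit 2 = 0: r = r^2 mod 29 = 19^2 = 13
  bit 3 = 1: r = r^2 * 8 mod 29 = 13^2 * 8 = 24*8 = 18
  bit 4 = 1: r = r^2 * 8 mod 29 = 18^2 * 8 = 5*8 = 11
  -> A = 11
B = 8^23 mod 29  (bits of 23 = 10111)
  bit 0 = 1: r = r^2 * 8 mod 29 = 1^2 * 8 = 1*8 = 8
  bit 1 = 0: r = r^2 mod 29 = 8^2 = 6
  bit 2 = 1: r = r^2 * 8 mod 29 = 6^2 * 8 = 7*8 = 27
  bit 3 = 1: r = r^2 * 8 mod 29 = 27^2 * 8 = 4*8 = 3
  bit 4 = 1: r = r^2 * 8 mod 29 = 3^2 * 8 = 9*8 = 14
  -> B = 14
s = B^a = 14^27 mod 29  (bits of 27 = 11011)
  bit 0 = 1: r = r^2 * 14 mod 29 = 1^2 * 14 = 1*14 = 14
  bit 1 = 1: r = r^2 * 14 mod 29 = 14^2 * 14 = 22*14 = 18
  bit 2 = 0: r = r^2 mod 29 = 18^2 = 5
  bit 3 = 1: r = r^2 * 14 mod 29 = 5^2 * 14 = 25*14 = 2
  bit 4 = 1: r = r^2 * 14 mod 29 = 2^2 * 14 = 4*14 = 27
  -> s = B^a = 27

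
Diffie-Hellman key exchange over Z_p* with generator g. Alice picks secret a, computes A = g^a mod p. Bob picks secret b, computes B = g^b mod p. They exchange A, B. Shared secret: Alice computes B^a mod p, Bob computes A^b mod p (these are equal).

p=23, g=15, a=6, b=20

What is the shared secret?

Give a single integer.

A = 15^6 mod 23  (bits of 6 = 110)
  bit 0 = 1: r = r^2 * 15 mod 23 = 1^2 * 15 = 1*15 = 15
  bit 1 = 1: r = r^2 * 15 mod 23 = 15^2 * 15 = 18*15 = 17
  bit 2 = 0: r = r^2 mod 23 = 17^2 = 13
  -> A = 13
B = 15^20 mod 23  (bits of 20 = 10100)
  bit 0 = 1: r = r^2 * 15 mod 23 = 1^2 * 15 = 1*15 = 15
  bit 1 = 0: r = r^2 mod 23 = 15^2 = 18
  bit 2 = 1: r = r^2 * 15 mod 23 = 18^2 * 15 = 2*15 = 7
  bit 3 = 0: r = r^2 mod 23 = 7^2 = 3
  bit 4 = 0: r = r^2 mod 23 = 3^2 = 9
  -> B = 9
s = B^a = 9^6 mod 23  (bits of 6 = 110)
  bit 0 = 1: r = r^2 * 9 mod 23 = 1^2 * 9 = 1*9 = 9
  bit 1 = 1: r = r^2 * 9 mod 23 = 9^2 * 9 = 12*9 = 16
  bit 2 = 0: r = r^2 mod 23 = 16^2 = 3
  -> s = B^a = 3

Answer: 3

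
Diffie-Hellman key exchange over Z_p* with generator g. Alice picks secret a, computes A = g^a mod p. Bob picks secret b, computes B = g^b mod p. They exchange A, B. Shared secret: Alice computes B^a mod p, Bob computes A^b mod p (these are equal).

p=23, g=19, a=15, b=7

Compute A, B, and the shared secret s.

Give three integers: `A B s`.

A = 19^15 mod 23  (bits of 15 = 1111)
  bit 0 = 1: r = r^2 * 19 mod 23 = 1^2 * 19 = 1*19 = 19
  bit 1 = 1: r = r^2 * 19 mod 23 = 19^2 * 19 = 16*19 = 5
  bit 2 = 1: r = r^2 * 19 mod 23 = 5^2 * 19 = 2*19 = 15
  bit 3 = 1: r = r^2 * 19 mod 23 = 15^2 * 19 = 18*19 = 20
  -> A = 20
B = 19^7 mod 23  (bits of 7 = 111)
  bit 0 = 1: r = r^2 * 19 mod 23 = 1^2 * 19 = 1*19 = 19
  bit 1 = 1: r = r^2 * 19 mod 23 = 19^2 * 19 = 16*19 = 5
  bit 2 = 1: r = r^2 * 19 mod 23 = 5^2 * 19 = 2*19 = 15
  -> B = 15
s = B^a = 15^15 mod 23  (bits of 15 = 1111)
  bit 0 = 1: r = r^2 * 15 mod 23 = 1^2 * 15 = 1*15 = 15
  bit 1 = 1: r = r^2 * 15 mod 23 = 15^2 * 15 = 18*15 = 17
  bit 2 = 1: r = r^2 * 15 mod 23 = 17^2 * 15 = 13*15 = 11
  bit 3 = 1: r = r^2 * 15 mod 23 = 11^2 * 15 = 6*15 = 21
  -> s = B^a = 21

Answer: 20 15 21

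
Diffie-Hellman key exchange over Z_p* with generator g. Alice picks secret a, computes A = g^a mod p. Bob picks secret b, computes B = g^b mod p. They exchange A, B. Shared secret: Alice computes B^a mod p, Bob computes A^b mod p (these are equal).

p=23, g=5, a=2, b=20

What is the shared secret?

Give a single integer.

Answer: 6

Derivation:
A = 5^2 mod 23  (bits of 2 = 10)
  bit 0 = 1: r = r^2 * 5 mod 23 = 1^2 * 5 = 1*5 = 5
  bit 1 = 0: r = r^2 mod 23 = 5^2 = 2
  -> A = 2
B = 5^20 mod 23  (bits of 20 = 10100)
  bit 0 = 1: r = r^2 * 5 mod 23 = 1^2 * 5 = 1*5 = 5
  bit 1 = 0: r = r^2 mod 23 = 5^2 = 2
  bit 2 = 1: r = r^2 * 5 mod 23 = 2^2 * 5 = 4*5 = 20
  bit 3 = 0: r = r^2 mod 23 = 20^2 = 9
  bit 4 = 0: r = r^2 mod 23 = 9^2 = 12
  -> B = 12
s = B^a = 12^2 mod 23  (bits of 2 = 10)
  bit 0 = 1: r = r^2 * 12 mod 23 = 1^2 * 12 = 1*12 = 12
  bit 1 = 0: r = r^2 mod 23 = 12^2 = 6
  -> s = B^a = 6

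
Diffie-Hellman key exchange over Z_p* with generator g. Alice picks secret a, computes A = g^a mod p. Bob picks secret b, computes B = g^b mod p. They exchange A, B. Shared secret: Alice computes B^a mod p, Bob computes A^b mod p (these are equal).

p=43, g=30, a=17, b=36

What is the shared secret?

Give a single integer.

A = 30^17 mod 43  (bits of 17 = 10001)
  bit 0 = 1: r = r^2 * 30 mod 43 = 1^2 * 30 = 1*30 = 30
  bit 1 = 0: r = r^2 mod 43 = 30^2 = 40
  bit 2 = 0: r = r^2 mod 43 = 40^2 = 9
  bit 3 = 0: r = r^2 mod 43 = 9^2 = 38
  bit 4 = 1: r = r^2 * 30 mod 43 = 38^2 * 30 = 25*30 = 19
  -> A = 19
B = 30^36 mod 43  (bits of 36 = 100100)
  bit 0 = 1: r = r^2 * 30 mod 43 = 1^2 * 30 = 1*30 = 30
  bit 1 = 0: r = r^2 mod 43 = 30^2 = 40
  bit 2 = 0: r = r^2 mod 43 = 40^2 = 9
  bit 3 = 1: r = r^2 * 30 mod 43 = 9^2 * 30 = 38*30 = 22
  bit 4 = 0: r = r^2 mod 43 = 22^2 = 11
  bit 5 = 0: r = r^2 mod 43 = 11^2 = 35
  -> B = 35
s = B^a = 35^17 mod 43  (bits of 17 = 10001)
  bit 0 = 1: r = r^2 * 35 mod 43 = 1^2 * 35 = 1*35 = 35
  bit 1 = 0: r = r^2 mod 43 = 35^2 = 21
  bit 2 = 0: r = r^2 mod 43 = 21^2 = 11
  bit 3 = 0: r = r^2 mod 43 = 11^2 = 35
  bit 4 = 1: r = r^2 * 35 mod 43 = 35^2 * 35 = 21*35 = 4
  -> s = B^a = 4

Answer: 4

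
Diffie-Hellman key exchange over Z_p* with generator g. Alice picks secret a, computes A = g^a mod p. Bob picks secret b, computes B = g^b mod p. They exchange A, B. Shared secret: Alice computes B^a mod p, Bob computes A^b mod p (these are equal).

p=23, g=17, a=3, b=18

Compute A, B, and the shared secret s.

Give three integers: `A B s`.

Answer: 14 3 4

Derivation:
A = 17^3 mod 23  (bits of 3 = 11)
  bit 0 = 1: r = r^2 * 17 mod 23 = 1^2 * 17 = 1*17 = 17
  bit 1 = 1: r = r^2 * 17 mod 23 = 17^2 * 17 = 13*17 = 14
  -> A = 14
B = 17^18 mod 23  (bits of 18 = 10010)
  bit 0 = 1: r = r^2 * 17 mod 23 = 1^2 * 17 = 1*17 = 17
  bit 1 = 0: r = r^2 mod 23 = 17^2 = 13
  bit 2 = 0: r = r^2 mod 23 = 13^2 = 8
  bit 3 = 1: r = r^2 * 17 mod 23 = 8^2 * 17 = 18*17 = 7
  bit 4 = 0: r = r^2 mod 23 = 7^2 = 3
  -> B = 3
s = B^a = 3^3 mod 23  (bits of 3 = 11)
  bit 0 = 1: r = r^2 * 3 mod 23 = 1^2 * 3 = 1*3 = 3
  bit 1 = 1: r = r^2 * 3 mod 23 = 3^2 * 3 = 9*3 = 4
  -> s = B^a = 4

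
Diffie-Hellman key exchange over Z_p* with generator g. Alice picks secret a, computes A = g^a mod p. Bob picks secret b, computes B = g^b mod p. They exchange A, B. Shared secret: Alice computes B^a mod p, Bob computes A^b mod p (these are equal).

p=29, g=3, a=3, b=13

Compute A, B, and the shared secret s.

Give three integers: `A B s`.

A = 3^3 mod 29  (bits of 3 = 11)
  bit 0 = 1: r = r^2 * 3 mod 29 = 1^2 * 3 = 1*3 = 3
  bit 1 = 1: r = r^2 * 3 mod 29 = 3^2 * 3 = 9*3 = 27
  -> A = 27
B = 3^13 mod 29  (bits of 13 = 1101)
  bit 0 = 1: r = r^2 * 3 mod 29 = 1^2 * 3 = 1*3 = 3
  bit 1 = 1: r = r^2 * 3 mod 29 = 3^2 * 3 = 9*3 = 27
  bit 2 = 0: r = r^2 mod 29 = 27^2 = 4
  bit 3 = 1: r = r^2 * 3 mod 29 = 4^2 * 3 = 16*3 = 19
  -> B = 19
s = B^a = 19^3 mod 29  (bits of 3 = 11)
  bit 0 = 1: r = r^2 * 19 mod 29 = 1^2 * 19 = 1*19 = 19
  bit 1 = 1: r = r^2 * 19 mod 29 = 19^2 * 19 = 13*19 = 15
  -> s = B^a = 15

Answer: 27 19 15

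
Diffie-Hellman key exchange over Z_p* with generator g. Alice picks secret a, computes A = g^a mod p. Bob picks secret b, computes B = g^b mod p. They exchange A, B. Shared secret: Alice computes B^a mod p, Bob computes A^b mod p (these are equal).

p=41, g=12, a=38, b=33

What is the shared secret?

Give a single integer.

Answer: 33

Derivation:
A = 12^38 mod 41  (bits of 38 = 100110)
  bit 0 = 1: r = r^2 * 12 mod 41 = 1^2 * 12 = 1*12 = 12
  bit 1 = 0: r = r^2 mod 41 = 12^2 = 21
  bit 2 = 0: r = r^2 mod 41 = 21^2 = 31
  bit 3 = 1: r = r^2 * 12 mod 41 = 31^2 * 12 = 18*12 = 11
  bit 4 = 1: r = r^2 * 12 mod 41 = 11^2 * 12 = 39*12 = 17
  bit 5 = 0: r = r^2 mod 41 = 17^2 = 2
  -> A = 2
B = 12^33 mod 41  (bits of 33 = 100001)
  bit 0 = 1: r = r^2 * 12 mod 41 = 1^2 * 12 = 1*12 = 12
  bit 1 = 0: r = r^2 mod 41 = 12^2 = 21
  bit 2 = 0: r = r^2 mod 41 = 21^2 = 31
  bit 3 = 0: r = r^2 mod 41 = 31^2 = 18
  bit 4 = 0: r = r^2 mod 41 = 18^2 = 37
  bit 5 = 1: r = r^2 * 12 mod 41 = 37^2 * 12 = 16*12 = 28
  -> B = 28
s = B^a = 28^38 mod 41  (bits of 38 = 100110)
  bit 0 = 1: r = r^2 * 28 mod 41 = 1^2 * 28 = 1*28 = 28
  bit 1 = 0: r = r^2 mod 41 = 28^2 = 5
  bit 2 = 0: r = r^2 mod 41 = 5^2 = 25
  bit 3 = 1: r = r^2 * 28 mod 41 = 25^2 * 28 = 10*28 = 34
  bit 4 = 1: r = r^2 * 28 mod 41 = 34^2 * 28 = 8*28 = 19
  bit 5 = 0: r = r^2 mod 41 = 19^2 = 33
  -> s = B^a = 33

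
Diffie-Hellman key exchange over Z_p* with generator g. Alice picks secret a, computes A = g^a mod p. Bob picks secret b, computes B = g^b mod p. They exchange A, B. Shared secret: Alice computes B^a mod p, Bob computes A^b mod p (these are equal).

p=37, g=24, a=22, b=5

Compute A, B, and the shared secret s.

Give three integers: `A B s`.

Answer: 3 2 21

Derivation:
A = 24^22 mod 37  (bits of 22 = 10110)
  bit 0 = 1: r = r^2 * 24 mod 37 = 1^2 * 24 = 1*24 = 24
  bit 1 = 0: r = r^2 mod 37 = 24^2 = 21
  bit 2 = 1: r = r^2 * 24 mod 37 = 21^2 * 24 = 34*24 = 2
  bit 3 = 1: r = r^2 * 24 mod 37 = 2^2 * 24 = 4*24 = 22
  bit 4 = 0: r = r^2 mod 37 = 22^2 = 3
  -> A = 3
B = 24^5 mod 37  (bits of 5 = 101)
  bit 0 = 1: r = r^2 * 24 mod 37 = 1^2 * 24 = 1*24 = 24
  bit 1 = 0: r = r^2 mod 37 = 24^2 = 21
  bit 2 = 1: r = r^2 * 24 mod 37 = 21^2 * 24 = 34*24 = 2
  -> B = 2
s = B^a = 2^22 mod 37  (bits of 22 = 10110)
  bit 0 = 1: r = r^2 * 2 mod 37 = 1^2 * 2 = 1*2 = 2
  bit 1 = 0: r = r^2 mod 37 = 2^2 = 4
  bit 2 = 1: r = r^2 * 2 mod 37 = 4^2 * 2 = 16*2 = 32
  bit 3 = 1: r = r^2 * 2 mod 37 = 32^2 * 2 = 25*2 = 13
  bit 4 = 0: r = r^2 mod 37 = 13^2 = 21
  -> s = B^a = 21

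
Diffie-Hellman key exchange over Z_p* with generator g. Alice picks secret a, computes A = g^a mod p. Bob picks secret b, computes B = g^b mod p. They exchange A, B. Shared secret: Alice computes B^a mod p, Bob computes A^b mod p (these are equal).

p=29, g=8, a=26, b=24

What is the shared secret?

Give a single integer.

A = 8^26 mod 29  (bits of 26 = 11010)
  bit 0 = 1: r = r^2 * 8 mod 29 = 1^2 * 8 = 1*8 = 8
  bit 1 = 1: r = r^2 * 8 mod 29 = 8^2 * 8 = 6*8 = 19
  bit 2 = 0: r = r^2 mod 29 = 19^2 = 13
  bit 3 = 1: r = r^2 * 8 mod 29 = 13^2 * 8 = 24*8 = 18
  bit 4 = 0: r = r^2 mod 29 = 18^2 = 5
  -> A = 5
B = 8^24 mod 29  (bits of 24 = 11000)
  bit 0 = 1: r = r^2 * 8 mod 29 = 1^2 * 8 = 1*8 = 8
  bit 1 = 1: r = r^2 * 8 mod 29 = 8^2 * 8 = 6*8 = 19
  bit 2 = 0: r = r^2 mod 29 = 19^2 = 13
  bit 3 = 0: r = r^2 mod 29 = 13^2 = 24
  bit 4 = 0: r = r^2 mod 29 = 24^2 = 25
  -> B = 25
s = B^a = 25^26 mod 29  (bits of 26 = 11010)
  bit 0 = 1: r = r^2 * 25 mod 29 = 1^2 * 25 = 1*25 = 25
  bit 1 = 1: r = r^2 * 25 mod 29 = 25^2 * 25 = 16*25 = 23
  bit 2 = 0: r = r^2 mod 29 = 23^2 = 7
  bit 3 = 1: r = r^2 * 25 mod 29 = 7^2 * 25 = 20*25 = 7
  bit 4 = 0: r = r^2 mod 29 = 7^2 = 20
  -> s = B^a = 20

Answer: 20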